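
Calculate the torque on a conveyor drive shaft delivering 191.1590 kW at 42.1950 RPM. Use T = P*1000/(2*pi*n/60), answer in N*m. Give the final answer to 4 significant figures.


omega = 2*pi*42.1950/60 = 4.41865 rad/s
T = 191.1590*1000 / 4.41865
T = 43260 N*m


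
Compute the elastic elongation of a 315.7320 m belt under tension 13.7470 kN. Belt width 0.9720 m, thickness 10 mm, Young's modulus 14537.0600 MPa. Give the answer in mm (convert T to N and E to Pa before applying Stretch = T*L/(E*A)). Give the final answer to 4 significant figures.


A = 0.9720 * 0.01 = 0.00972 m^2
Stretch = 13.7470*1000 * 315.7320 / (14537.0600e6 * 0.00972) * 1000
Stretch = 30.72 mm


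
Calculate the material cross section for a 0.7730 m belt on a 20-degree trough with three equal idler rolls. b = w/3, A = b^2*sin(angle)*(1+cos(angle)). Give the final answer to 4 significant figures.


b = 0.7730/3 = 0.257667 m
A = 0.257667^2 * sin(20 deg) * (1 + cos(20 deg))
A = 0.04405 m^2


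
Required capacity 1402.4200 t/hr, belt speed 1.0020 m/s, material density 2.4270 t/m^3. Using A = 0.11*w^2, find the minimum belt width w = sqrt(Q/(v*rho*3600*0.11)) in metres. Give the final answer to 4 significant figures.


A_req = 1402.4200 / (1.0020 * 2.4270 * 3600) = 0.160191 m^2
w = sqrt(0.160191 / 0.11)
w = 1.207 m


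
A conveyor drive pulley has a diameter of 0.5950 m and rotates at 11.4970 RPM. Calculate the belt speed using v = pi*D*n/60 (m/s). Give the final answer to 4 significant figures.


v = pi * 0.5950 * 11.4970 / 60
v = 0.3582 m/s


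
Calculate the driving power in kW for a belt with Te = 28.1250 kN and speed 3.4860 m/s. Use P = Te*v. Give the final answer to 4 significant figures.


P = Te * v = 28.1250 * 3.4860
P = 98.04 kW


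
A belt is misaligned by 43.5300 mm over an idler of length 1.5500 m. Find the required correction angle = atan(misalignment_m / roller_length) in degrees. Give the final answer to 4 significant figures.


misalign_m = 43.5300 / 1000 = 0.043530 m
angle = atan(0.043530 / 1.5500)
angle = 1.609 deg


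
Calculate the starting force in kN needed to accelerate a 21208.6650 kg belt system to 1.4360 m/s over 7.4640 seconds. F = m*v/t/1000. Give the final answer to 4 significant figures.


F = 21208.6650 * 1.4360 / 7.4640 / 1000
F = 4.080 kN


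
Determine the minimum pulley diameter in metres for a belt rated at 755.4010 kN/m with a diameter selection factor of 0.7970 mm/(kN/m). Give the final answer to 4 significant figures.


D = 755.4010 * 0.7970 / 1000
D = 0.6021 m


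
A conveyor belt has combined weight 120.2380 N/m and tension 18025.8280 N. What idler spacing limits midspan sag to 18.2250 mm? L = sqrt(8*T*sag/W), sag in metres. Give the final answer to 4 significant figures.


sag = 18.2250/1000 = 0.018225 m
L = sqrt(8 * 18025.8280 * 0.018225 / 120.2380)
L = 4.675 m


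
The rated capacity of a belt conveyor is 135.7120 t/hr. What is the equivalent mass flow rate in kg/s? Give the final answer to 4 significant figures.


m_dot = 135.7120 * 1000 / 3600
m_dot = 37.70 kg/s


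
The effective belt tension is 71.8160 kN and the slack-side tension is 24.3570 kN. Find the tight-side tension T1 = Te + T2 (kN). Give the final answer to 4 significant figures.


T1 = Te + T2 = 71.8160 + 24.3570
T1 = 96.17 kN


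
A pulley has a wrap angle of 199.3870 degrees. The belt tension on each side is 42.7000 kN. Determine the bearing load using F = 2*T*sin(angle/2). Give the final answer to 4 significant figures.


F = 2 * 42.7000 * sin(199.3870/2 deg)
F = 84.18 kN


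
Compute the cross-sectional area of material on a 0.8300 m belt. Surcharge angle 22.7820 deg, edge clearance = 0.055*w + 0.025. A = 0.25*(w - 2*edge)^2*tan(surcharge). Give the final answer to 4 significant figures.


edge = 0.055*0.8300 + 0.025 = 0.07065 m
ew = 0.8300 - 2*0.07065 = 0.6887 m
A = 0.25 * 0.6887^2 * tan(22.7820 deg)
A = 0.04980 m^2


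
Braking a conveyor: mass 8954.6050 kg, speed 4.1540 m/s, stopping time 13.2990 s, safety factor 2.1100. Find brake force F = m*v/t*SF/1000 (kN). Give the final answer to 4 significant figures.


F = 8954.6050 * 4.1540 / 13.2990 * 2.1100 / 1000
F = 5.902 kN


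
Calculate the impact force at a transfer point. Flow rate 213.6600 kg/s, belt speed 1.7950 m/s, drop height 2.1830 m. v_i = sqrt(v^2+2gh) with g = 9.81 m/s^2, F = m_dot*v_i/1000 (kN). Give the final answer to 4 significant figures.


v_i = sqrt(1.7950^2 + 2*9.81*2.1830) = 6.7862 m/s
F = 213.6600 * 6.7862 / 1000
F = 1.450 kN


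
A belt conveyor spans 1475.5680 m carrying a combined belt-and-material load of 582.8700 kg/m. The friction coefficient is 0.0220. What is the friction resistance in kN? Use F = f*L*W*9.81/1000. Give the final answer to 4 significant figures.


F = 0.0220 * 1475.5680 * 582.8700 * 9.81 / 1000
F = 185.6 kN


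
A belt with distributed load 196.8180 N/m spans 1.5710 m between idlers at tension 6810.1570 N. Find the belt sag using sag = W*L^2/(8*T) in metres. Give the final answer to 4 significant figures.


sag = 196.8180 * 1.5710^2 / (8 * 6810.1570)
sag = 0.008916 m


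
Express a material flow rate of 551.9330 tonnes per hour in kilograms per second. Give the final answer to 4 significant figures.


m_dot = 551.9330 * 1000 / 3600
m_dot = 153.3 kg/s


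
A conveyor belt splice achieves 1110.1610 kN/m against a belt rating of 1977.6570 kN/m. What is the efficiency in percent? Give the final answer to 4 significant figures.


Eff = 1110.1610 / 1977.6570 * 100
Eff = 56.14 %


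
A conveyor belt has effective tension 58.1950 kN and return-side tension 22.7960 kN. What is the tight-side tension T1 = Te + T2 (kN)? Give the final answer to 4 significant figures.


T1 = Te + T2 = 58.1950 + 22.7960
T1 = 80.99 kN


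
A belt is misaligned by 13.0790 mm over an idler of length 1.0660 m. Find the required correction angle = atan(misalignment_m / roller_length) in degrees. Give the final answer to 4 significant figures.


misalign_m = 13.0790 / 1000 = 0.013079 m
angle = atan(0.013079 / 1.0660)
angle = 0.7029 deg


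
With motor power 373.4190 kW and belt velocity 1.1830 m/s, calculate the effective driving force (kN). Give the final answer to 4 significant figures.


Te = P / v = 373.4190 / 1.1830
Te = 315.7 kN


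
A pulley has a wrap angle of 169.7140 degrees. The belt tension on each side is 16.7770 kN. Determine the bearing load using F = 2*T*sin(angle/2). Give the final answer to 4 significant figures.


F = 2 * 16.7770 * sin(169.7140/2 deg)
F = 33.42 kN


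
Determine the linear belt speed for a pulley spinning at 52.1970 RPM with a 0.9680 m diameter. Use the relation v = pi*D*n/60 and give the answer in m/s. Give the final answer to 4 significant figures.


v = pi * 0.9680 * 52.1970 / 60
v = 2.646 m/s


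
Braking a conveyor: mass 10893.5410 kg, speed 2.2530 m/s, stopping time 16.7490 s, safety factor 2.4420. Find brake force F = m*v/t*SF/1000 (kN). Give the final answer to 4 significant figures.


F = 10893.5410 * 2.2530 / 16.7490 * 2.4420 / 1000
F = 3.578 kN


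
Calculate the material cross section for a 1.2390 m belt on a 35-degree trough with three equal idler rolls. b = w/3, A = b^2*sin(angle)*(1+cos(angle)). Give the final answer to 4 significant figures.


b = 1.2390/3 = 0.413 m
A = 0.413^2 * sin(35 deg) * (1 + cos(35 deg))
A = 0.1780 m^2


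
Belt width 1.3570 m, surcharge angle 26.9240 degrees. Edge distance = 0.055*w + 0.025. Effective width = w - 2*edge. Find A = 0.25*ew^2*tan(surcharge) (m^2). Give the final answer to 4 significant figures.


edge = 0.055*1.3570 + 0.025 = 0.099635 m
ew = 1.3570 - 2*0.099635 = 1.15773 m
A = 0.25 * 1.15773^2 * tan(26.9240 deg)
A = 0.1702 m^2


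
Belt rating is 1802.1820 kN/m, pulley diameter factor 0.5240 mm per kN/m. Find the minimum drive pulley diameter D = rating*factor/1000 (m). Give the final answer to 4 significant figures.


D = 1802.1820 * 0.5240 / 1000
D = 0.9443 m


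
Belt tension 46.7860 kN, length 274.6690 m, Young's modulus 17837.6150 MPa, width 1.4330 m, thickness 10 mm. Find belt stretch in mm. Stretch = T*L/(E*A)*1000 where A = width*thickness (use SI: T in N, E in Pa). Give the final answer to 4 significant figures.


A = 1.4330 * 0.01 = 0.01433 m^2
Stretch = 46.7860*1000 * 274.6690 / (17837.6150e6 * 0.01433) * 1000
Stretch = 50.27 mm


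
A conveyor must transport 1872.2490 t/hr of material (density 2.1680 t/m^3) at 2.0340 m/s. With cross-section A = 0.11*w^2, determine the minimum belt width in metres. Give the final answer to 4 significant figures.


A_req = 1872.2490 / (2.0340 * 2.1680 * 3600) = 0.117937 m^2
w = sqrt(0.117937 / 0.11)
w = 1.035 m


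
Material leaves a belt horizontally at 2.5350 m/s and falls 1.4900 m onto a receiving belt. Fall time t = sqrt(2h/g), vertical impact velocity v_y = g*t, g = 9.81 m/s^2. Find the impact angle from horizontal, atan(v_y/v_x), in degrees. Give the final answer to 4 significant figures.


t = sqrt(2*1.4900/9.81) = 0.551155 s
v_y = 9.81 * 0.551155 = 5.40683 m/s
angle = atan(5.40683 / 2.5350) = 64.88 deg


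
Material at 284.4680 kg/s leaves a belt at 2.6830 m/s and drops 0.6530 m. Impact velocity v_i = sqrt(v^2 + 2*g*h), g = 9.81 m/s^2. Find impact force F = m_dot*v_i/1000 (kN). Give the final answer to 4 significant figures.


v_i = sqrt(2.6830^2 + 2*9.81*0.6530) = 4.47329 m/s
F = 284.4680 * 4.47329 / 1000
F = 1.273 kN


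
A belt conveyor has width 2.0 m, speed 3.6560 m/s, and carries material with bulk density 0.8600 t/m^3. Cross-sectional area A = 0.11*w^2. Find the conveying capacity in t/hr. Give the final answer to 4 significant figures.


A = 0.11 * 2.0^2 = 0.44 m^2
C = 0.44 * 3.6560 * 0.8600 * 3600
C = 4980 t/hr


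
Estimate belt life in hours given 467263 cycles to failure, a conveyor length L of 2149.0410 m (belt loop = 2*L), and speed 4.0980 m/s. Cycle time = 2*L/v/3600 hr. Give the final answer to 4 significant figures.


cycle_time = 2 * 2149.0410 / 4.0980 / 3600 = 0.29134 hr
life = 467263 * 0.29134 = 136100 hours


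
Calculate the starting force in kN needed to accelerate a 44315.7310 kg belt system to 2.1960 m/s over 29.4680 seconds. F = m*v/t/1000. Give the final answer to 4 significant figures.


F = 44315.7310 * 2.1960 / 29.4680 / 1000
F = 3.302 kN


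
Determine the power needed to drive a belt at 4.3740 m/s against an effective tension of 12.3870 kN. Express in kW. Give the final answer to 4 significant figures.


P = Te * v = 12.3870 * 4.3740
P = 54.18 kW


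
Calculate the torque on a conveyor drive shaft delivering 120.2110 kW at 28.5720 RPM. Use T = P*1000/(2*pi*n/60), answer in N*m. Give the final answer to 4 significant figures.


omega = 2*pi*28.5720/60 = 2.99205 rad/s
T = 120.2110*1000 / 2.99205
T = 40180 N*m


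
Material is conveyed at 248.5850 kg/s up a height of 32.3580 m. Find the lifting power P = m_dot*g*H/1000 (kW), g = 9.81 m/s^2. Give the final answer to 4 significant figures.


P = 248.5850 * 9.81 * 32.3580 / 1000
P = 78.91 kW


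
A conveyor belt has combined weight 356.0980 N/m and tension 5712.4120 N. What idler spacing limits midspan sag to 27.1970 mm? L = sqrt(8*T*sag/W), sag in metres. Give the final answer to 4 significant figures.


sag = 27.1970/1000 = 0.027197 m
L = sqrt(8 * 5712.4120 * 0.027197 / 356.0980)
L = 1.868 m


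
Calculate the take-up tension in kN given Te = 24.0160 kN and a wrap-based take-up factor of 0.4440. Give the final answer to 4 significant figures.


T_tu = 24.0160 * 0.4440
T_tu = 10.66 kN


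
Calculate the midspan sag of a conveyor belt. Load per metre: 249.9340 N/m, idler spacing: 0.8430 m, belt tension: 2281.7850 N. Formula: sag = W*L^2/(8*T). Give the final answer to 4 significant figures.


sag = 249.9340 * 0.8430^2 / (8 * 2281.7850)
sag = 0.009730 m


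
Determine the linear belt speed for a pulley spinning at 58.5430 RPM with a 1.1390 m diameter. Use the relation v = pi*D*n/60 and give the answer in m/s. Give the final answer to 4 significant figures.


v = pi * 1.1390 * 58.5430 / 60
v = 3.491 m/s


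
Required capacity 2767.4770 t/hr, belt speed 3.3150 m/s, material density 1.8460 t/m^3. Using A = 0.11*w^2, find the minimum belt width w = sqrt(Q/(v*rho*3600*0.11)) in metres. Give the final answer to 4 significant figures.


A_req = 2767.4770 / (3.3150 * 1.8460 * 3600) = 0.125622 m^2
w = sqrt(0.125622 / 0.11)
w = 1.069 m


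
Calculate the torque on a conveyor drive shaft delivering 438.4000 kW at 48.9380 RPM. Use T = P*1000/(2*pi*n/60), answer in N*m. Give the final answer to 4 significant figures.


omega = 2*pi*48.9380/60 = 5.12478 rad/s
T = 438.4000*1000 / 5.12478
T = 85550 N*m


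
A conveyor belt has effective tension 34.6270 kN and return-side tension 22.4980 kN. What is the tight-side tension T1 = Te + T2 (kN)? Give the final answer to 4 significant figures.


T1 = Te + T2 = 34.6270 + 22.4980
T1 = 57.12 kN


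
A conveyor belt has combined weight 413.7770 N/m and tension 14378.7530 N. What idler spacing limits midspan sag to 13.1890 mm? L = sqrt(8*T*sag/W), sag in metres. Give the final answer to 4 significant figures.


sag = 13.1890/1000 = 0.013189 m
L = sqrt(8 * 14378.7530 * 0.013189 / 413.7770)
L = 1.915 m


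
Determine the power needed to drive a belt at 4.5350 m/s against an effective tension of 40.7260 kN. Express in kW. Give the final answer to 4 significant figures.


P = Te * v = 40.7260 * 4.5350
P = 184.7 kW


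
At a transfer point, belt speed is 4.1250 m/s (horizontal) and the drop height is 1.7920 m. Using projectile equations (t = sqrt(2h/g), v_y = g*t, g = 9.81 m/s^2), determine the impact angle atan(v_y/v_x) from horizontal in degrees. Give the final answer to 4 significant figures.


t = sqrt(2*1.7920/9.81) = 0.604435 s
v_y = 9.81 * 0.604435 = 5.92951 m/s
angle = atan(5.92951 / 4.1250) = 55.17 deg


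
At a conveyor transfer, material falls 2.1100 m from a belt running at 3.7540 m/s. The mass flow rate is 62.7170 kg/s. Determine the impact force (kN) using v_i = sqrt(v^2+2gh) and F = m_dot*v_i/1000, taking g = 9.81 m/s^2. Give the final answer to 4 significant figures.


v_i = sqrt(3.7540^2 + 2*9.81*2.1100) = 7.44921 m/s
F = 62.7170 * 7.44921 / 1000
F = 0.4672 kN


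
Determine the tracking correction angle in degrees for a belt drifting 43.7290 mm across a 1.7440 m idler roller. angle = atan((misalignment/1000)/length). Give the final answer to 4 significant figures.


misalign_m = 43.7290 / 1000 = 0.043729 m
angle = atan(0.043729 / 1.7440)
angle = 1.436 deg


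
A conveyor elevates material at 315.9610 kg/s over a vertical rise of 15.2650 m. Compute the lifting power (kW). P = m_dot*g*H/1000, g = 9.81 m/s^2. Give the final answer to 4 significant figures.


P = 315.9610 * 9.81 * 15.2650 / 1000
P = 47.32 kW


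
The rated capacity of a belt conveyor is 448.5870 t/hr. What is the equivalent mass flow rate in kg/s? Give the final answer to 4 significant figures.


m_dot = 448.5870 * 1000 / 3600
m_dot = 124.6 kg/s


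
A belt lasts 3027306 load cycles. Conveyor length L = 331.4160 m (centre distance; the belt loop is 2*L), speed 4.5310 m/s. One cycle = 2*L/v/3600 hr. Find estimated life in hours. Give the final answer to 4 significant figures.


cycle_time = 2 * 331.4160 / 4.5310 / 3600 = 0.0406356 hr
life = 3027306 * 0.0406356 = 123000 hours


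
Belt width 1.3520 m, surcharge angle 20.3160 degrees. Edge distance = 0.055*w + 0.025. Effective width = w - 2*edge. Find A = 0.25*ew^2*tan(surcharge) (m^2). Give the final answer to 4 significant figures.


edge = 0.055*1.3520 + 0.025 = 0.09936 m
ew = 1.3520 - 2*0.09936 = 1.15328 m
A = 0.25 * 1.15328^2 * tan(20.3160 deg)
A = 0.1231 m^2


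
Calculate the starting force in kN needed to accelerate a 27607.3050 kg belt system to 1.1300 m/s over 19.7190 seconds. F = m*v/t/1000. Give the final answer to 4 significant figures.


F = 27607.3050 * 1.1300 / 19.7190 / 1000
F = 1.582 kN


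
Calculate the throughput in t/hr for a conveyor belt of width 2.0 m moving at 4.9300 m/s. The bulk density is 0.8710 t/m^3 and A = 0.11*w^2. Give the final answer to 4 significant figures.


A = 0.11 * 2.0^2 = 0.44 m^2
C = 0.44 * 4.9300 * 0.8710 * 3600
C = 6802 t/hr


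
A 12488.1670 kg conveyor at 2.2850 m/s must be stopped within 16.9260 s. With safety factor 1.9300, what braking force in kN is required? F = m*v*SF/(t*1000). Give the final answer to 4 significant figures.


F = 12488.1670 * 2.2850 / 16.9260 * 1.9300 / 1000
F = 3.254 kN


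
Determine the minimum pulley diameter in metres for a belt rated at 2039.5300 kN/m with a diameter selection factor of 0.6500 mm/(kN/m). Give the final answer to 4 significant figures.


D = 2039.5300 * 0.6500 / 1000
D = 1.326 m


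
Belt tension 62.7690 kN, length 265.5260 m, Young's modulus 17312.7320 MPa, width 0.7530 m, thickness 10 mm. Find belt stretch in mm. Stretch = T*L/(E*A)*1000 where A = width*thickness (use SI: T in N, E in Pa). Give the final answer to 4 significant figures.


A = 0.7530 * 0.01 = 0.00753 m^2
Stretch = 62.7690*1000 * 265.5260 / (17312.7320e6 * 0.00753) * 1000
Stretch = 127.8 mm


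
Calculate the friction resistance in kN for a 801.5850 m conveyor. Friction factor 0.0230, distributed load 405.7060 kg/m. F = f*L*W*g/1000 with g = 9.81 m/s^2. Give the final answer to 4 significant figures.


F = 0.0230 * 801.5850 * 405.7060 * 9.81 / 1000
F = 73.38 kN


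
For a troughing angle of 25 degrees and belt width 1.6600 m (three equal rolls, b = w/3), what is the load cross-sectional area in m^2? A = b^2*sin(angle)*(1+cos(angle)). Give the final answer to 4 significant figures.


b = 1.6600/3 = 0.553333 m
A = 0.553333^2 * sin(25 deg) * (1 + cos(25 deg))
A = 0.2467 m^2


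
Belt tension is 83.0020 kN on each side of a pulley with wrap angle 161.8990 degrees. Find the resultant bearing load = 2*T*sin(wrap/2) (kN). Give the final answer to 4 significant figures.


F = 2 * 83.0020 * sin(161.8990/2 deg)
F = 163.9 kN


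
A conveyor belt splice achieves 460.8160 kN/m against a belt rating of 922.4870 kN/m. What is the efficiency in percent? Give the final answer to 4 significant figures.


Eff = 460.8160 / 922.4870 * 100
Eff = 49.95 %


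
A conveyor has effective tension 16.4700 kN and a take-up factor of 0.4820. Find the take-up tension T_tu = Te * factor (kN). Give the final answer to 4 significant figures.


T_tu = 16.4700 * 0.4820
T_tu = 7.939 kN


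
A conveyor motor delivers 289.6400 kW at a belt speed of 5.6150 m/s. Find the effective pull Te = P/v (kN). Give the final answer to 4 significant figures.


Te = P / v = 289.6400 / 5.6150
Te = 51.58 kN


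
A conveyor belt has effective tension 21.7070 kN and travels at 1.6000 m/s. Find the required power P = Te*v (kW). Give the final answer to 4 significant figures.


P = Te * v = 21.7070 * 1.6000
P = 34.73 kW


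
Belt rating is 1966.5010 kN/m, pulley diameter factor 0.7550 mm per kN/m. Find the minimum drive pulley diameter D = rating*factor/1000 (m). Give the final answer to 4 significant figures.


D = 1966.5010 * 0.7550 / 1000
D = 1.485 m


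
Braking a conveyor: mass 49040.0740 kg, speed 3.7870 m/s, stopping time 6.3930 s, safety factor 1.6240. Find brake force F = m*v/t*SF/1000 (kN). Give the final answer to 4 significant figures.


F = 49040.0740 * 3.7870 / 6.3930 * 1.6240 / 1000
F = 47.18 kN


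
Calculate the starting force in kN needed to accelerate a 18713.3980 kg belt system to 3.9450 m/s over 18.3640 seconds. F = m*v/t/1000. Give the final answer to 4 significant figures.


F = 18713.3980 * 3.9450 / 18.3640 / 1000
F = 4.020 kN


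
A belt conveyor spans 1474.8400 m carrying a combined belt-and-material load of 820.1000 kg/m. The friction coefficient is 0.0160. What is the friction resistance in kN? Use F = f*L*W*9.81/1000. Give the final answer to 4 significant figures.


F = 0.0160 * 1474.8400 * 820.1000 * 9.81 / 1000
F = 189.8 kN


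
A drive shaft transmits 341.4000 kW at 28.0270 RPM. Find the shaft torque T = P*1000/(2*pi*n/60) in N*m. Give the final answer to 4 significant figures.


omega = 2*pi*28.0270/60 = 2.93498 rad/s
T = 341.4000*1000 / 2.93498
T = 116300 N*m


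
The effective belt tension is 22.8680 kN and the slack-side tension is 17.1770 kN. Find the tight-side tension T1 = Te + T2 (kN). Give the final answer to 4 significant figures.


T1 = Te + T2 = 22.8680 + 17.1770
T1 = 40.05 kN


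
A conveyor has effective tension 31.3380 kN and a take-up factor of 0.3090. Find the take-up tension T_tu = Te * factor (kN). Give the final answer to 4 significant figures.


T_tu = 31.3380 * 0.3090
T_tu = 9.683 kN


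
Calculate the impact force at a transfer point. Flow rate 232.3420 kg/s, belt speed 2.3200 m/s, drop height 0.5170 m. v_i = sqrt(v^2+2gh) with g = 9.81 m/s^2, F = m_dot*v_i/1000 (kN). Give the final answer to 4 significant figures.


v_i = sqrt(2.3200^2 + 2*9.81*0.5170) = 3.9403 m/s
F = 232.3420 * 3.9403 / 1000
F = 0.9155 kN


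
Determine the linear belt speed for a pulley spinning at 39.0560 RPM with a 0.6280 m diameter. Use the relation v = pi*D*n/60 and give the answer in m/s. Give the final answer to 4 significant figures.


v = pi * 0.6280 * 39.0560 / 60
v = 1.284 m/s


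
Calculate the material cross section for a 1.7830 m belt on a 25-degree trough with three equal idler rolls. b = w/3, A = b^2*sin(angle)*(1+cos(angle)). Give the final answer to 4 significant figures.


b = 1.7830/3 = 0.594333 m
A = 0.594333^2 * sin(25 deg) * (1 + cos(25 deg))
A = 0.2846 m^2


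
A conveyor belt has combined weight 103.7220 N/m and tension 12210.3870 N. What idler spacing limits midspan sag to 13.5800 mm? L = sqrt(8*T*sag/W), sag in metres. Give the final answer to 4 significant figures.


sag = 13.5800/1000 = 0.013580 m
L = sqrt(8 * 12210.3870 * 0.013580 / 103.7220)
L = 3.576 m


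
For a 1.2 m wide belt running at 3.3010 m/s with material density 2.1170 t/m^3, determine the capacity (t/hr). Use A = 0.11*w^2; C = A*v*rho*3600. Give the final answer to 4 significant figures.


A = 0.11 * 1.2^2 = 0.1584 m^2
C = 0.1584 * 3.3010 * 2.1170 * 3600
C = 3985 t/hr


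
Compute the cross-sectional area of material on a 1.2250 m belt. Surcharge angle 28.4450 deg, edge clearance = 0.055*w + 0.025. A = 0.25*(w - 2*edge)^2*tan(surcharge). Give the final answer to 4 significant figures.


edge = 0.055*1.2250 + 0.025 = 0.092375 m
ew = 1.2250 - 2*0.092375 = 1.04025 m
A = 0.25 * 1.04025^2 * tan(28.4450 deg)
A = 0.1465 m^2


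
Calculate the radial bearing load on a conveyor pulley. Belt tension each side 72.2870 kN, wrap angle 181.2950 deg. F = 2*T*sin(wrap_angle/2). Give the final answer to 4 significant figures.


F = 2 * 72.2870 * sin(181.2950/2 deg)
F = 144.6 kN


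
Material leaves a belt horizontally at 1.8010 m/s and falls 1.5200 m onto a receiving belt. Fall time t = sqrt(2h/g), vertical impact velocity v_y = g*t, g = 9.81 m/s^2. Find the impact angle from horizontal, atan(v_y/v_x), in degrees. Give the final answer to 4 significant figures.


t = sqrt(2*1.5200/9.81) = 0.556676 s
v_y = 9.81 * 0.556676 = 5.46099 m/s
angle = atan(5.46099 / 1.8010) = 71.75 deg


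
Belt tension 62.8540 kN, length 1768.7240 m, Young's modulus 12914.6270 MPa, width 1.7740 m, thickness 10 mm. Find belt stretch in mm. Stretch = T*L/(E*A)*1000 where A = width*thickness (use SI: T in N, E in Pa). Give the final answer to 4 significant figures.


A = 1.7740 * 0.01 = 0.01774 m^2
Stretch = 62.8540*1000 * 1768.7240 / (12914.6270e6 * 0.01774) * 1000
Stretch = 485.2 mm


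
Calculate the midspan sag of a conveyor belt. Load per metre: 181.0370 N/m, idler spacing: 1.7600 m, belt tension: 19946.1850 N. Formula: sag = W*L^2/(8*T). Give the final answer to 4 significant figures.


sag = 181.0370 * 1.7600^2 / (8 * 19946.1850)
sag = 0.003514 m


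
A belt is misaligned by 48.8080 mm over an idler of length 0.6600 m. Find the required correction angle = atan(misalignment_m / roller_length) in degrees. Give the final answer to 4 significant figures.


misalign_m = 48.8080 / 1000 = 0.048808 m
angle = atan(0.048808 / 0.6600)
angle = 4.229 deg


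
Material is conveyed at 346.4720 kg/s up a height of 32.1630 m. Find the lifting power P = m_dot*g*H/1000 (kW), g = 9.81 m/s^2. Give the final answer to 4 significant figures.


P = 346.4720 * 9.81 * 32.1630 / 1000
P = 109.3 kW


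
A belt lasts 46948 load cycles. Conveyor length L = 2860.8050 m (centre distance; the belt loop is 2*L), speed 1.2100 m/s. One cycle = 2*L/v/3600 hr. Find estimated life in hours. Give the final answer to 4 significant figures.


cycle_time = 2 * 2860.8050 / 1.2100 / 3600 = 1.3135 hr
life = 46948 * 1.3135 = 61670 hours


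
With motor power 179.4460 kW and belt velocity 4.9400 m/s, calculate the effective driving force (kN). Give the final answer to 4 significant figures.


Te = P / v = 179.4460 / 4.9400
Te = 36.33 kN


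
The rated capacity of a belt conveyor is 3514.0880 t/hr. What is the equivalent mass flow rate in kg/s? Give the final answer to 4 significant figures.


m_dot = 3514.0880 * 1000 / 3600
m_dot = 976.1 kg/s


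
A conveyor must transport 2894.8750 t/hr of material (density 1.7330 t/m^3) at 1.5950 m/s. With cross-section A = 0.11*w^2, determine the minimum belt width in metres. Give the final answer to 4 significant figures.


A_req = 2894.8750 / (1.5950 * 1.7330 * 3600) = 0.290916 m^2
w = sqrt(0.290916 / 0.11)
w = 1.626 m


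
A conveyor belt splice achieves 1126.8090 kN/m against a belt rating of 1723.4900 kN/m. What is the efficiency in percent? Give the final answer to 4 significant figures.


Eff = 1126.8090 / 1723.4900 * 100
Eff = 65.38 %


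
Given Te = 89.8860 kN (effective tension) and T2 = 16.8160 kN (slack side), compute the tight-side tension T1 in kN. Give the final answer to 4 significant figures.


T1 = Te + T2 = 89.8860 + 16.8160
T1 = 106.7 kN


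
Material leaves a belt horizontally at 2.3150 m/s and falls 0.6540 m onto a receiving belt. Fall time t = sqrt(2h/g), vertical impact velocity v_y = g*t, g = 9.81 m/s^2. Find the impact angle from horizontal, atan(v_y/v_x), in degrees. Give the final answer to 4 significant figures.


t = sqrt(2*0.6540/9.81) = 0.365148 s
v_y = 9.81 * 0.365148 = 3.5821 m/s
angle = atan(3.5821 / 2.3150) = 57.13 deg


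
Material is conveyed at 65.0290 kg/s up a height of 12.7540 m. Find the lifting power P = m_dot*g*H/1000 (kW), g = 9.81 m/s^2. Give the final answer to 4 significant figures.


P = 65.0290 * 9.81 * 12.7540 / 1000
P = 8.136 kW


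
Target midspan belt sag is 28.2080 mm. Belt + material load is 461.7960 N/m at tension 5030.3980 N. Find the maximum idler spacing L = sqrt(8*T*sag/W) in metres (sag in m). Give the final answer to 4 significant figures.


sag = 28.2080/1000 = 0.028208 m
L = sqrt(8 * 5030.3980 * 0.028208 / 461.7960)
L = 1.568 m


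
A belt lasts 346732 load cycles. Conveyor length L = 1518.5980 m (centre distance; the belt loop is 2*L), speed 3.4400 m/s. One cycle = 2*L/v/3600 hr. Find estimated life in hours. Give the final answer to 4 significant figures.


cycle_time = 2 * 1518.5980 / 3.4400 / 3600 = 0.245252 hr
life = 346732 * 0.245252 = 85040 hours


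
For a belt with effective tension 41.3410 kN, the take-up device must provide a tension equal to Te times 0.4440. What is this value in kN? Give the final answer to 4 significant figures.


T_tu = 41.3410 * 0.4440
T_tu = 18.36 kN


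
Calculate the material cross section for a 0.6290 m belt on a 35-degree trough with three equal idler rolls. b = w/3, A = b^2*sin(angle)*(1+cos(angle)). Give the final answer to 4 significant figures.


b = 0.6290/3 = 0.209667 m
A = 0.209667^2 * sin(35 deg) * (1 + cos(35 deg))
A = 0.04587 m^2


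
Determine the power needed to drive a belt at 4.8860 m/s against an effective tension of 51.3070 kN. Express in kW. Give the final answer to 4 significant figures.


P = Te * v = 51.3070 * 4.8860
P = 250.7 kW


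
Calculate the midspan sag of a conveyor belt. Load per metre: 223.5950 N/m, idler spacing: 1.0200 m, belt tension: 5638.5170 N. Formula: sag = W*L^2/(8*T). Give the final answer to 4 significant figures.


sag = 223.5950 * 1.0200^2 / (8 * 5638.5170)
sag = 0.005157 m


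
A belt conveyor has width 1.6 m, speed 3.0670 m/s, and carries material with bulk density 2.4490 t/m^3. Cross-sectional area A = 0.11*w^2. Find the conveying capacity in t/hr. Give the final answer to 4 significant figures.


A = 0.11 * 1.6^2 = 0.2816 m^2
C = 0.2816 * 3.0670 * 2.4490 * 3600
C = 7614 t/hr


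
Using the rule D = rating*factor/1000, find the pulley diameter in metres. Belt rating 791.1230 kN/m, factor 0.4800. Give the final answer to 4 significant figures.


D = 791.1230 * 0.4800 / 1000
D = 0.3797 m


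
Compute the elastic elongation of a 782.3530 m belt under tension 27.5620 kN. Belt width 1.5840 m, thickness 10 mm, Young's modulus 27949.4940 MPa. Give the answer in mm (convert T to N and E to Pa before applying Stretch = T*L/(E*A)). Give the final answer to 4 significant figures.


A = 1.5840 * 0.01 = 0.01584 m^2
Stretch = 27.5620*1000 * 782.3530 / (27949.4940e6 * 0.01584) * 1000
Stretch = 48.71 mm


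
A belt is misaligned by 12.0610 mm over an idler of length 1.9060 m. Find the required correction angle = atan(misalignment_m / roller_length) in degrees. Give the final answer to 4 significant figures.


misalign_m = 12.0610 / 1000 = 0.012061 m
angle = atan(0.012061 / 1.9060)
angle = 0.3626 deg


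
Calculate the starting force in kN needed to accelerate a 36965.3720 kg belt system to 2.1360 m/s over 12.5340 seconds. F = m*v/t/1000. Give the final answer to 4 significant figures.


F = 36965.3720 * 2.1360 / 12.5340 / 1000
F = 6.300 kN


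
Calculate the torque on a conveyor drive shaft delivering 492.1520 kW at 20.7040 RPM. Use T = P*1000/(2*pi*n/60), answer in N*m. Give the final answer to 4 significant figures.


omega = 2*pi*20.7040/60 = 2.16812 rad/s
T = 492.1520*1000 / 2.16812
T = 227000 N*m


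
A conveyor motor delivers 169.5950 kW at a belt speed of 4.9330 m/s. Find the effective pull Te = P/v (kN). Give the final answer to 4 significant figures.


Te = P / v = 169.5950 / 4.9330
Te = 34.38 kN


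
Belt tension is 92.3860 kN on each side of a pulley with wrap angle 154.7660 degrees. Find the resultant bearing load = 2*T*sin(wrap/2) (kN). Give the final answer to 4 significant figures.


F = 2 * 92.3860 * sin(154.7660/2 deg)
F = 180.3 kN


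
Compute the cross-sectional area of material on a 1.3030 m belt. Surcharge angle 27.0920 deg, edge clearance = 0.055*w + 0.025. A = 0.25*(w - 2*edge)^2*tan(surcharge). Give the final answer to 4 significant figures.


edge = 0.055*1.3030 + 0.025 = 0.096665 m
ew = 1.3030 - 2*0.096665 = 1.10967 m
A = 0.25 * 1.10967^2 * tan(27.0920 deg)
A = 0.1575 m^2


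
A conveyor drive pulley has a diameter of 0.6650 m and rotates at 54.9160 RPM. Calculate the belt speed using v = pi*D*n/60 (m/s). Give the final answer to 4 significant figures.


v = pi * 0.6650 * 54.9160 / 60
v = 1.912 m/s


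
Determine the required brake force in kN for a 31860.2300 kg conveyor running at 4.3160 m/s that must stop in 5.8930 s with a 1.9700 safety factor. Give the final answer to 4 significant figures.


F = 31860.2300 * 4.3160 / 5.8930 * 1.9700 / 1000
F = 45.97 kN


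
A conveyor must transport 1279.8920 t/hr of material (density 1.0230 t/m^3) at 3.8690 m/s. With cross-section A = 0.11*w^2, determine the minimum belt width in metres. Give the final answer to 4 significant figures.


A_req = 1279.8920 / (3.8690 * 1.0230 * 3600) = 0.0898248 m^2
w = sqrt(0.0898248 / 0.11)
w = 0.9037 m


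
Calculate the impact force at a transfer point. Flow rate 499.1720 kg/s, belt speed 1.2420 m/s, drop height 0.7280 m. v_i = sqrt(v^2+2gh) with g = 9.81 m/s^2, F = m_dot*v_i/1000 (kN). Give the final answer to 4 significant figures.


v_i = sqrt(1.2420^2 + 2*9.81*0.7280) = 3.97818 m/s
F = 499.1720 * 3.97818 / 1000
F = 1.986 kN


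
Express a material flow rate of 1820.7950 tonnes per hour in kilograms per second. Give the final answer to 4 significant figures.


m_dot = 1820.7950 * 1000 / 3600
m_dot = 505.8 kg/s


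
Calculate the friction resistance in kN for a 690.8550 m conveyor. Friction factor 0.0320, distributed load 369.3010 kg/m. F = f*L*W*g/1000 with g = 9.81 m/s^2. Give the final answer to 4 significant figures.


F = 0.0320 * 690.8550 * 369.3010 * 9.81 / 1000
F = 80.09 kN


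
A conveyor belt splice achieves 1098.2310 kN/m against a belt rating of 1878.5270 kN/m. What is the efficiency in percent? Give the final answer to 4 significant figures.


Eff = 1098.2310 / 1878.5270 * 100
Eff = 58.46 %


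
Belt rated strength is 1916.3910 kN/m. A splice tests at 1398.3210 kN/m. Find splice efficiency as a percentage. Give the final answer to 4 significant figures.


Eff = 1398.3210 / 1916.3910 * 100
Eff = 72.97 %


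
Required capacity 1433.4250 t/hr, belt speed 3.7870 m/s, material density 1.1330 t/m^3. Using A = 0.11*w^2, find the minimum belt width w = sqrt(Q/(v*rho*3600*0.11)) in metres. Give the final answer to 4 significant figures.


A_req = 1433.4250 / (3.7870 * 1.1330 * 3600) = 0.0927998 m^2
w = sqrt(0.0927998 / 0.11)
w = 0.9185 m


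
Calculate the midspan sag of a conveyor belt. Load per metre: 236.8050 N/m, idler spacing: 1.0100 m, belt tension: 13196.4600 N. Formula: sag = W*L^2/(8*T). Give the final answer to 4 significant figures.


sag = 236.8050 * 1.0100^2 / (8 * 13196.4600)
sag = 0.002288 m


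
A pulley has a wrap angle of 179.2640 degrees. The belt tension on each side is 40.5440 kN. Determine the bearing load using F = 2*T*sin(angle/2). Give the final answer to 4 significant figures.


F = 2 * 40.5440 * sin(179.2640/2 deg)
F = 81.09 kN


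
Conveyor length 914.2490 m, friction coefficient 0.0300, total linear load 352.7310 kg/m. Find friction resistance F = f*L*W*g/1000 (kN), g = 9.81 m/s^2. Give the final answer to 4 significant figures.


F = 0.0300 * 914.2490 * 352.7310 * 9.81 / 1000
F = 94.91 kN


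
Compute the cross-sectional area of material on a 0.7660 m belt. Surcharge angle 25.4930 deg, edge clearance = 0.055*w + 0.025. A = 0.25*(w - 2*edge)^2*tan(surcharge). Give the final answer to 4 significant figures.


edge = 0.055*0.7660 + 0.025 = 0.06713 m
ew = 0.7660 - 2*0.06713 = 0.63174 m
A = 0.25 * 0.63174^2 * tan(25.4930 deg)
A = 0.04757 m^2


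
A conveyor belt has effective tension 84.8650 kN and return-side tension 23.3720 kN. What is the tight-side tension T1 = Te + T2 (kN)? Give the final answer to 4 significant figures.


T1 = Te + T2 = 84.8650 + 23.3720
T1 = 108.2 kN


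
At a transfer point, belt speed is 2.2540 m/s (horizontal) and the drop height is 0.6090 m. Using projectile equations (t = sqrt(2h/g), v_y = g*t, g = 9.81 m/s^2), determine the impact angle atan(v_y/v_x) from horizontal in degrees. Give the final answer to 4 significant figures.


t = sqrt(2*0.6090/9.81) = 0.352362 s
v_y = 9.81 * 0.352362 = 3.45667 m/s
angle = atan(3.45667 / 2.2540) = 56.89 deg


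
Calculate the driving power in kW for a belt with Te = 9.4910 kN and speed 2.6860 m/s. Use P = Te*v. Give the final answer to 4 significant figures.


P = Te * v = 9.4910 * 2.6860
P = 25.49 kW


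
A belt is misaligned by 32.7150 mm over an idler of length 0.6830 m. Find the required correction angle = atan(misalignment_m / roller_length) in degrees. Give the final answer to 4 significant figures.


misalign_m = 32.7150 / 1000 = 0.032715 m
angle = atan(0.032715 / 0.6830)
angle = 2.742 deg


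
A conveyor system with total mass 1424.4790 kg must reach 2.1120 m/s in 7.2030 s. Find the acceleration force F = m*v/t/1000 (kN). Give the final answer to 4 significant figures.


F = 1424.4790 * 2.1120 / 7.2030 / 1000
F = 0.4177 kN


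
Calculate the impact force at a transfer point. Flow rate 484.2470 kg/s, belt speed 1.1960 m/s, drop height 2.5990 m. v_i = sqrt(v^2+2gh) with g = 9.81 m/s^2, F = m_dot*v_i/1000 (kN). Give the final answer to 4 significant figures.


v_i = sqrt(1.1960^2 + 2*9.81*2.5990) = 7.24036 m/s
F = 484.2470 * 7.24036 / 1000
F = 3.506 kN


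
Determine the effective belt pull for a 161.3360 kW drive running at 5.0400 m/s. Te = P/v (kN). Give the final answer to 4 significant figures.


Te = P / v = 161.3360 / 5.0400
Te = 32.01 kN


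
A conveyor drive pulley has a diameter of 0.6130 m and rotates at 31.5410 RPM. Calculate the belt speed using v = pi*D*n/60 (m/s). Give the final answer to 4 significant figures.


v = pi * 0.6130 * 31.5410 / 60
v = 1.012 m/s


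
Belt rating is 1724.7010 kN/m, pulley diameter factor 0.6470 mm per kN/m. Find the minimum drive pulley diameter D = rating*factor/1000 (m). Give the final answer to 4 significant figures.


D = 1724.7010 * 0.6470 / 1000
D = 1.116 m


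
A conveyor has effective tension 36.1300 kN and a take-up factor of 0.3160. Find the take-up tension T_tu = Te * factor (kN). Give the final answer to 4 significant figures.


T_tu = 36.1300 * 0.3160
T_tu = 11.42 kN


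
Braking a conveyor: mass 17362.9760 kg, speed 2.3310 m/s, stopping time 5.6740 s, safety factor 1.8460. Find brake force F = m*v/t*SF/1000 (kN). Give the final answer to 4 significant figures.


F = 17362.9760 * 2.3310 / 5.6740 * 1.8460 / 1000
F = 13.17 kN


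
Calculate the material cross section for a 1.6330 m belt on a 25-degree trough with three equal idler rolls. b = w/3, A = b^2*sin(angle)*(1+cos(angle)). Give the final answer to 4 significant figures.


b = 1.6330/3 = 0.544333 m
A = 0.544333^2 * sin(25 deg) * (1 + cos(25 deg))
A = 0.2387 m^2


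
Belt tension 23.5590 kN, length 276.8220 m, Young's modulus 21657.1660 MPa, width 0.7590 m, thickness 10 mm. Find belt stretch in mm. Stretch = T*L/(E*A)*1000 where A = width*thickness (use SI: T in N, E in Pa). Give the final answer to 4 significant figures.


A = 0.7590 * 0.01 = 0.00759 m^2
Stretch = 23.5590*1000 * 276.8220 / (21657.1660e6 * 0.00759) * 1000
Stretch = 39.67 mm


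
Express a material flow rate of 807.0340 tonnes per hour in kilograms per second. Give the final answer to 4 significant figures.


m_dot = 807.0340 * 1000 / 3600
m_dot = 224.2 kg/s


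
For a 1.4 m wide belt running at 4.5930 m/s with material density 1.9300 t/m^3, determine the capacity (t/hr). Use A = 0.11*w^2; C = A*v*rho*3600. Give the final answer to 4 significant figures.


A = 0.11 * 1.4^2 = 0.2156 m^2
C = 0.2156 * 4.5930 * 1.9300 * 3600
C = 6880 t/hr


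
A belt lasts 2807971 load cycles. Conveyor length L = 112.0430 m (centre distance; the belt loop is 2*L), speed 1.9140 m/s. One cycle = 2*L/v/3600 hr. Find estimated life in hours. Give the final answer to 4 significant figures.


cycle_time = 2 * 112.0430 / 1.9140 / 3600 = 0.0325215 hr
life = 2807971 * 0.0325215 = 91320 hours


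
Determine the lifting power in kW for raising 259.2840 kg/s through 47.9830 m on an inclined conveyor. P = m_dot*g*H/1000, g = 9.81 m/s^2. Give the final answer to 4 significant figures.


P = 259.2840 * 9.81 * 47.9830 / 1000
P = 122.0 kW


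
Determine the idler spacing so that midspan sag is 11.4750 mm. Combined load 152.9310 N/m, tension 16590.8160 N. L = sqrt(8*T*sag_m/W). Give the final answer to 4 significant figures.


sag = 11.4750/1000 = 0.011475 m
L = sqrt(8 * 16590.8160 * 0.011475 / 152.9310)
L = 3.156 m


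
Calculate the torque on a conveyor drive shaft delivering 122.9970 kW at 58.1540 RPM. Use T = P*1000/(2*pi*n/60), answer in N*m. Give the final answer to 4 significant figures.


omega = 2*pi*58.1540/60 = 6.08987 rad/s
T = 122.9970*1000 / 6.08987
T = 20200 N*m


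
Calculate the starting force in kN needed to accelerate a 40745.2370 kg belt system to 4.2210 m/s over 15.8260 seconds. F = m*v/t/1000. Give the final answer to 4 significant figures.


F = 40745.2370 * 4.2210 / 15.8260 / 1000
F = 10.87 kN
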